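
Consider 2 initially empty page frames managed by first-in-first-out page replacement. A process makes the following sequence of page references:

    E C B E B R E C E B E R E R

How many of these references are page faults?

10

E: fault, frames [E]
C: fault, frames [E, C]
B: fault, evict E, frames [C, B]
E: fault, evict C, frames [B, E]
B: hit
R: fault, evict B, frames [E, R]
E: hit
C: fault, evict E, frames [R, C]
E: fault, evict R, frames [C, E]
B: fault, evict C, frames [E, B]
E: hit
R: fault, evict E, frames [B, R]
E: fault, evict B, frames [R, E]
R: hit
Page faults: 10.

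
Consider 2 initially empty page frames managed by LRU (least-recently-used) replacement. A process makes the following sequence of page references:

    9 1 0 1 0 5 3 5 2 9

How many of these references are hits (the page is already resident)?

3

9: miss, frames (9)
1: miss, frames (9 1)
0: miss, evict 9, frames (1 0)
1: hit
0: hit
5: miss, evict 1, frames (0 5)
3: miss, evict 0, frames (5 3)
5: hit
2: miss, evict 3, frames (5 2)
9: miss, evict 5, frames (2 9)
Hits: 3.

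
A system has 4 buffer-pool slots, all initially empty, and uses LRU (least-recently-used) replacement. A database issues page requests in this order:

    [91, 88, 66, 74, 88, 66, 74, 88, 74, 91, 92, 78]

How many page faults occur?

6

91: fault, frames {91}
88: fault, frames {91,88}
66: fault, frames {91,88,66}
74: fault, frames {91,88,66,74}
88: hit
66: hit
74: hit
88: hit
74: hit
91: hit
92: fault, evict 66, frames {88,74,91,92}
78: fault, evict 88, frames {74,91,92,78}
Page faults: 6.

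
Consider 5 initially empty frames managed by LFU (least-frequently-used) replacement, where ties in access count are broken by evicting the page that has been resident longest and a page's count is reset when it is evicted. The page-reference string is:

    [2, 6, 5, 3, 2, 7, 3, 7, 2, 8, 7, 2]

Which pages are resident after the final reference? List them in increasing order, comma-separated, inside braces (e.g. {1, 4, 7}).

2 -> miss, frames {2}
6 -> miss, frames {2,6}
5 -> miss, frames {2,6,5}
3 -> miss, frames {2,6,5,3}
2 -> hit
7 -> miss, frames {2,6,5,3,7}
3 -> hit
7 -> hit
2 -> hit
8 -> miss, evict 6, frames {2,5,3,7,8}
7 -> hit
2 -> hit

{2, 3, 5, 7, 8}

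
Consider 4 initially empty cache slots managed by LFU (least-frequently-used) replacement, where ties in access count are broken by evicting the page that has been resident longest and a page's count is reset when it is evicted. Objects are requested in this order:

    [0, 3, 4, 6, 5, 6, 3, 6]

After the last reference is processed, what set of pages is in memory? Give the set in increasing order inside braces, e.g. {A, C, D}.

{3, 4, 5, 6}

0 -> miss, frames {0}
3 -> miss, frames {0,3}
4 -> miss, frames {0,3,4}
6 -> miss, frames {0,3,4,6}
5 -> miss, evict 0, frames {3,4,6,5}
6 -> hit
3 -> hit
6 -> hit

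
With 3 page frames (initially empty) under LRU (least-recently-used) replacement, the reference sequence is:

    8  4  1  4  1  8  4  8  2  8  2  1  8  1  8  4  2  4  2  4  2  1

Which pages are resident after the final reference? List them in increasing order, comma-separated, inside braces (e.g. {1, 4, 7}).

{1, 2, 4}

8 -> fault, frames (8)
4 -> fault, frames (8 4)
1 -> fault, frames (8 4 1)
4 -> hit
1 -> hit
8 -> hit
4 -> hit
8 -> hit
2 -> fault, evict 1, frames (4 8 2)
8 -> hit
2 -> hit
1 -> fault, evict 4, frames (8 2 1)
8 -> hit
1 -> hit
8 -> hit
4 -> fault, evict 2, frames (1 8 4)
2 -> fault, evict 1, frames (8 4 2)
4 -> hit
2 -> hit
4 -> hit
2 -> hit
1 -> fault, evict 8, frames (4 2 1)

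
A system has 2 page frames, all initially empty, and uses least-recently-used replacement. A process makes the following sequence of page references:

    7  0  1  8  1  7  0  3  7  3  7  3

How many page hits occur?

4

7: fault, frames [7]
0: fault, frames [7, 0]
1: fault, evict 7, frames [0, 1]
8: fault, evict 0, frames [1, 8]
1: hit
7: fault, evict 8, frames [1, 7]
0: fault, evict 1, frames [7, 0]
3: fault, evict 7, frames [0, 3]
7: fault, evict 0, frames [3, 7]
3: hit
7: hit
3: hit
Hits: 4.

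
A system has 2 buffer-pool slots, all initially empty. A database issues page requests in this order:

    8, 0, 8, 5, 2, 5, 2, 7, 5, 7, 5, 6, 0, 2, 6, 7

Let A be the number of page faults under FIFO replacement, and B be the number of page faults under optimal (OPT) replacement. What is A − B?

2

Under FIFO: F F . F F . . F F . . F F F F F → 11 faults.
Under OPT: F F . F F . . F . . . F F F . F → 9 faults.
A − B = 11 − 9 = 2.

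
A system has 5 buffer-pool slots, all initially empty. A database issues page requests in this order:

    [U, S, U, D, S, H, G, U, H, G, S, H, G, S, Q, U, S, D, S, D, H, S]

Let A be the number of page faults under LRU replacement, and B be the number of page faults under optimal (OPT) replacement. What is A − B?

2

Under LRU: F F . F . F F . . . . . . . F . . F . . F . → 8 faults.
Under OPT: F F . F . F F . . . . . . . F . . . . . . . → 6 faults.
A − B = 8 − 6 = 2.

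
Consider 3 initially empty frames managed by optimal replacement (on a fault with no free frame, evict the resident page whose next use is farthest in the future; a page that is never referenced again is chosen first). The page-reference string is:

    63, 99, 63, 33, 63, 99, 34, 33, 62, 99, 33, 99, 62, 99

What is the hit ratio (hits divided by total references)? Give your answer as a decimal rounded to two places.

63: fault, frames {63}
99: fault, frames {63,99}
63: hit
33: fault, frames {63,99,33}
63: hit
99: hit
34: fault, evict 63, frames {99,33,34}
33: hit
62: fault, evict 34, frames {99,33,62}
99: hit
33: hit
99: hit
62: hit
99: hit
Hits: 9 of 14 references → 9/14 = 0.6429.

0.64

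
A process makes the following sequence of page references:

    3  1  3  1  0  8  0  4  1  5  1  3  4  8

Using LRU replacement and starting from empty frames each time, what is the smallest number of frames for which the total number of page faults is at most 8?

f=1: 14 faults
f=2: 10 faults
f=3: 10 faults
f=4: 8 faults
f=5: 8 faults
f=6: 6 faults
Smallest f with faults ≤ 8 is 4.

4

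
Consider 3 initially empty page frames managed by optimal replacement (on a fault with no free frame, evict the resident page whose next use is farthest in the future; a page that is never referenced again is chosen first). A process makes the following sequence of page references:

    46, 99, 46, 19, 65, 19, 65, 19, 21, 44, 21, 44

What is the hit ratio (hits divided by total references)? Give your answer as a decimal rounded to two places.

0.50

46 -> fault, frames {46}
99 -> fault, frames {46,99}
46 -> hit
19 -> fault, frames {46,99,19}
65 -> fault, evict 99, frames {46,19,65}
19 -> hit
65 -> hit
19 -> hit
21 -> fault, evict 65, frames {46,19,21}
44 -> fault, evict 19, frames {46,21,44}
21 -> hit
44 -> hit
Hits: 6 of 12 references → 6/12 = 0.5000.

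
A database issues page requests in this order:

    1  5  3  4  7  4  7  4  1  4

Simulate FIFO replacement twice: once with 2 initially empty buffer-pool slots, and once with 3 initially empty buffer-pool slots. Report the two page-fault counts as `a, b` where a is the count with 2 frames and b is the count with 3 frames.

2 frames: F F F F F . . . F F → 7 faults.
3 frames: F F F F F . . . F . → 6 faults.
6 < 7: adding a frame reduced faults, as is typical.

7, 6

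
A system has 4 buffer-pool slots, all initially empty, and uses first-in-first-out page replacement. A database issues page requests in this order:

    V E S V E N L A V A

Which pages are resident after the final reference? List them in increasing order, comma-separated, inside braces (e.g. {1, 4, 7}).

V -> fault, frames (V)
E -> fault, frames (V E)
S -> fault, frames (V E S)
V -> hit
E -> hit
N -> fault, frames (V E S N)
L -> fault, evict V, frames (E S N L)
A -> fault, evict E, frames (S N L A)
V -> fault, evict S, frames (N L A V)
A -> hit

{A, L, N, V}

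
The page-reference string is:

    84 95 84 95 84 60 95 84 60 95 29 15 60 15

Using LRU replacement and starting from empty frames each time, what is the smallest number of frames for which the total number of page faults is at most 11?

f=1: 14 faults
f=2: 10 faults
f=3: 6 faults
f=4: 5 faults
f=5: 5 faults
Smallest f with faults ≤ 11 is 2.

2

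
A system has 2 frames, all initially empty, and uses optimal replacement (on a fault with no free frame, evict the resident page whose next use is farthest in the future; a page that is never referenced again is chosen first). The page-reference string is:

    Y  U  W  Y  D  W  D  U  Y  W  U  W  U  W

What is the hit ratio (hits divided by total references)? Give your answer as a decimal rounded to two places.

0.50

Y → miss, frames (Y)
U → miss, frames (Y U)
W → miss, evict U, frames (Y W)
Y → hit
D → miss, evict Y, frames (W D)
W → hit
D → hit
U → miss, evict D, frames (W U)
Y → miss, evict U, frames (W Y)
W → hit
U → miss, evict Y, frames (W U)
W → hit
U → hit
W → hit
Hits: 7 of 14 references → 7/14 = 0.5000.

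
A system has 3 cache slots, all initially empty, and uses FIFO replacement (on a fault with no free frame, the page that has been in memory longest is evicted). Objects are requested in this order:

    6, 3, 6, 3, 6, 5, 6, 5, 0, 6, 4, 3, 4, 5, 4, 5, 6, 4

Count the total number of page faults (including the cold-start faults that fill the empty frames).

6: fault, frames [6]
3: fault, frames [6, 3]
6: hit
3: hit
6: hit
5: fault, frames [6, 3, 5]
6: hit
5: hit
0: fault, evict 6, frames [3, 5, 0]
6: fault, evict 3, frames [5, 0, 6]
4: fault, evict 5, frames [0, 6, 4]
3: fault, evict 0, frames [6, 4, 3]
4: hit
5: fault, evict 6, frames [4, 3, 5]
4: hit
5: hit
6: fault, evict 4, frames [3, 5, 6]
4: fault, evict 3, frames [5, 6, 4]
Page faults: 10.

10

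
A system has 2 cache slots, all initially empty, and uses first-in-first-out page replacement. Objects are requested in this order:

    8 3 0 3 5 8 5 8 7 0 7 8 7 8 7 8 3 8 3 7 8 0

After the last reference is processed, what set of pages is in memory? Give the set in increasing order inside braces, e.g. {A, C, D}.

{0, 7}

8 -> miss, frames {8}
3 -> miss, frames {8,3}
0 -> miss, evict 8, frames {3,0}
3 -> hit
5 -> miss, evict 3, frames {0,5}
8 -> miss, evict 0, frames {5,8}
5 -> hit
8 -> hit
7 -> miss, evict 5, frames {8,7}
0 -> miss, evict 8, frames {7,0}
7 -> hit
8 -> miss, evict 7, frames {0,8}
7 -> miss, evict 0, frames {8,7}
8 -> hit
7 -> hit
8 -> hit
3 -> miss, evict 8, frames {7,3}
8 -> miss, evict 7, frames {3,8}
3 -> hit
7 -> miss, evict 3, frames {8,7}
8 -> hit
0 -> miss, evict 8, frames {7,0}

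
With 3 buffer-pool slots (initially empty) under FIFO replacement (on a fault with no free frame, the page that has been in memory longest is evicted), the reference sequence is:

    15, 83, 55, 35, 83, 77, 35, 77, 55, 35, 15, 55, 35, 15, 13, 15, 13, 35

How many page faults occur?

15: fault, frames [15]
83: fault, frames [15, 83]
55: fault, frames [15, 83, 55]
35: fault, evict 15, frames [83, 55, 35]
83: hit
77: fault, evict 83, frames [55, 35, 77]
35: hit
77: hit
55: hit
35: hit
15: fault, evict 55, frames [35, 77, 15]
55: fault, evict 35, frames [77, 15, 55]
35: fault, evict 77, frames [15, 55, 35]
15: hit
13: fault, evict 15, frames [55, 35, 13]
15: fault, evict 55, frames [35, 13, 15]
13: hit
35: hit
Page faults: 10.

10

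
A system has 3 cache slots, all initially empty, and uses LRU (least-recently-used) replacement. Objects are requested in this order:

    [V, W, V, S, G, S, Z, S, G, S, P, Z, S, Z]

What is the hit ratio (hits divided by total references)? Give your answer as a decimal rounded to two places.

V → miss, frames (V)
W → miss, frames (V W)
V → hit
S → miss, frames (W V S)
G → miss, evict W, frames (V S G)
S → hit
Z → miss, evict V, frames (G S Z)
S → hit
G → hit
S → hit
P → miss, evict Z, frames (G S P)
Z → miss, evict G, frames (S P Z)
S → hit
Z → hit
Hits: 7 of 14 references → 7/14 = 0.5000.

0.50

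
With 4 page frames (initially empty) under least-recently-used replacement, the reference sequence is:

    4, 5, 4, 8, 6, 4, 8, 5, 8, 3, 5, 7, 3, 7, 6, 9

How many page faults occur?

4: fault, frames {4}
5: fault, frames {4,5}
4: hit
8: fault, frames {5,4,8}
6: fault, frames {5,4,8,6}
4: hit
8: hit
5: hit
8: hit
3: fault, evict 6, frames {4,5,8,3}
5: hit
7: fault, evict 4, frames {8,3,5,7}
3: hit
7: hit
6: fault, evict 8, frames {5,3,7,6}
9: fault, evict 5, frames {3,7,6,9}
Page faults: 8.

8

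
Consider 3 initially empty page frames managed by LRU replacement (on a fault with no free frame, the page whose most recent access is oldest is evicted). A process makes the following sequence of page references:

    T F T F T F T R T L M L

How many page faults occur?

5

T → miss, frames (T)
F → miss, frames (T F)
T → hit
F → hit
T → hit
F → hit
T → hit
R → miss, frames (F T R)
T → hit
L → miss, evict F, frames (R T L)
M → miss, evict R, frames (T L M)
L → hit
Page faults: 5.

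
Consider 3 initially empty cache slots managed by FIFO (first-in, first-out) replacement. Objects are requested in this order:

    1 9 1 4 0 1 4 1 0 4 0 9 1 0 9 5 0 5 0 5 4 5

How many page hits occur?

13

1 → miss, frames {1}
9 → miss, frames {1,9}
1 → hit
4 → miss, frames {1,9,4}
0 → miss, evict 1, frames {9,4,0}
1 → miss, evict 9, frames {4,0,1}
4 → hit
1 → hit
0 → hit
4 → hit
0 → hit
9 → miss, evict 4, frames {0,1,9}
1 → hit
0 → hit
9 → hit
5 → miss, evict 0, frames {1,9,5}
0 → miss, evict 1, frames {9,5,0}
5 → hit
0 → hit
5 → hit
4 → miss, evict 9, frames {5,0,4}
5 → hit
Hits: 13.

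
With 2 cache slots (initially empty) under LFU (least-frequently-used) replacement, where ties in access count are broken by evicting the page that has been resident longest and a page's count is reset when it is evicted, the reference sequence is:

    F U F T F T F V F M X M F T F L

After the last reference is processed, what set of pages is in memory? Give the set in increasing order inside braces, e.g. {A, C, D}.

F: miss, frames (F)
U: miss, frames (F U)
F: hit
T: miss, evict U, frames (F T)
F: hit
T: hit
F: hit
V: miss, evict T, frames (F V)
F: hit
M: miss, evict V, frames (F M)
X: miss, evict M, frames (F X)
M: miss, evict X, frames (F M)
F: hit
T: miss, evict M, frames (F T)
F: hit
L: miss, evict T, frames (F L)

{F, L}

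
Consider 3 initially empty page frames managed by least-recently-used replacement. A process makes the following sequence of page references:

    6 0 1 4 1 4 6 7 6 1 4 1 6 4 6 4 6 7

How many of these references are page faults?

9

6 → fault, frames (6)
0 → fault, frames (6 0)
1 → fault, frames (6 0 1)
4 → fault, evict 6, frames (0 1 4)
1 → hit
4 → hit
6 → fault, evict 0, frames (1 4 6)
7 → fault, evict 1, frames (4 6 7)
6 → hit
1 → fault, evict 4, frames (7 6 1)
4 → fault, evict 7, frames (6 1 4)
1 → hit
6 → hit
4 → hit
6 → hit
4 → hit
6 → hit
7 → fault, evict 1, frames (4 6 7)
Page faults: 9.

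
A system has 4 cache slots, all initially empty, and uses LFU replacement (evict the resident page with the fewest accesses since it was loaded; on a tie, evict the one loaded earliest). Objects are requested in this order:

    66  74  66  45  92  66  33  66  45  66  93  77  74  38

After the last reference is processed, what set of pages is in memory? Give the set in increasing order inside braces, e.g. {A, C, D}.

{38, 45, 66, 74}

66 → miss, frames {66}
74 → miss, frames {66,74}
66 → hit
45 → miss, frames {66,74,45}
92 → miss, frames {66,74,45,92}
66 → hit
33 → miss, evict 74, frames {66,45,92,33}
66 → hit
45 → hit
66 → hit
93 → miss, evict 92, frames {66,45,33,93}
77 → miss, evict 33, frames {66,45,93,77}
74 → miss, evict 93, frames {66,45,77,74}
38 → miss, evict 77, frames {66,45,74,38}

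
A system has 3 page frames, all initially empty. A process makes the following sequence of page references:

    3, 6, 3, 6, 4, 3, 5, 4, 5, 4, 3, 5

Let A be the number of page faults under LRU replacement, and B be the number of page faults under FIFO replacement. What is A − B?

-1

Under LRU: F F . . F . F . . . . . → 4 faults.
Under FIFO: F F . . F . F . . . F . → 5 faults.
A − B = 4 − 5 = -1.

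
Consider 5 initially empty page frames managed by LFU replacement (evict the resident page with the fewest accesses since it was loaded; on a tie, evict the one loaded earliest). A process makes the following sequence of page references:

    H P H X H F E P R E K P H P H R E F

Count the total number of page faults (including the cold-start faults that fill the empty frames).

H -> miss, frames [H]
P -> miss, frames [H, P]
H -> hit
X -> miss, frames [H, P, X]
H -> hit
F -> miss, frames [H, P, X, F]
E -> miss, frames [H, P, X, F, E]
P -> hit
R -> miss, evict X, frames [H, P, F, E, R]
E -> hit
K -> miss, evict F, frames [H, P, E, R, K]
P -> hit
H -> hit
P -> hit
H -> hit
R -> hit
E -> hit
F -> miss, evict K, frames [H, P, E, R, F]
Page faults: 8.

8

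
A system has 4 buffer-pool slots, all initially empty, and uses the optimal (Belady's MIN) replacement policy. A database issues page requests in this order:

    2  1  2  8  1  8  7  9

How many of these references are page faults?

2: fault, frames (2)
1: fault, frames (2 1)
2: hit
8: fault, frames (2 1 8)
1: hit
8: hit
7: fault, frames (2 1 8 7)
9: fault, evict 7, frames (2 1 8 9)
Page faults: 5.

5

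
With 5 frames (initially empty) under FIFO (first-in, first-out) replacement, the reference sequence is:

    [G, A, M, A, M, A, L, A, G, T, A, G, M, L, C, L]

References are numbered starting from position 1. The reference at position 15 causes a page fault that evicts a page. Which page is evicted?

G

pos 1: G -> miss, frames [G]
pos 2: A -> miss, frames [G, A]
pos 3: M -> miss, frames [G, A, M]
pos 4: A -> hit
pos 5: M -> hit
pos 6: A -> hit
pos 7: L -> miss, frames [G, A, M, L]
pos 8: A -> hit
pos 9: G -> hit
pos 10: T -> miss, frames [G, A, M, L, T]
pos 11: A -> hit
pos 12: G -> hit
pos 13: M -> hit
pos 14: L -> hit
pos 15: C -> miss, evict G, frames [A, M, L, T, C]
At position 15, page G is evicted.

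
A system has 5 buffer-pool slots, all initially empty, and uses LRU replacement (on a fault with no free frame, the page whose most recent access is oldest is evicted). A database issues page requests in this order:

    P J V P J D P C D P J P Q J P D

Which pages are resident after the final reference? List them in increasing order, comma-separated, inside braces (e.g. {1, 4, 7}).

P -> miss, frames {P}
J -> miss, frames {P,J}
V -> miss, frames {P,J,V}
P -> hit
J -> hit
D -> miss, frames {V,P,J,D}
P -> hit
C -> miss, frames {V,J,D,P,C}
D -> hit
P -> hit
J -> hit
P -> hit
Q -> miss, evict V, frames {C,D,J,P,Q}
J -> hit
P -> hit
D -> hit

{C, D, J, P, Q}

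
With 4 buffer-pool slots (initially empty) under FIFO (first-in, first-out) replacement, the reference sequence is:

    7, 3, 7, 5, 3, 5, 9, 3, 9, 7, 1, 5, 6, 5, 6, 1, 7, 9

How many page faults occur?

7

7: miss, frames {7}
3: miss, frames {7,3}
7: hit
5: miss, frames {7,3,5}
3: hit
5: hit
9: miss, frames {7,3,5,9}
3: hit
9: hit
7: hit
1: miss, evict 7, frames {3,5,9,1}
5: hit
6: miss, evict 3, frames {5,9,1,6}
5: hit
6: hit
1: hit
7: miss, evict 5, frames {9,1,6,7}
9: hit
Page faults: 7.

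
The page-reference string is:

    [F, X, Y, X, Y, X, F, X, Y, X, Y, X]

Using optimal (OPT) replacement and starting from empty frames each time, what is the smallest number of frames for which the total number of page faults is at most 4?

3

f=1: 12 faults
f=2: 5 faults
f=3: 3 faults
Smallest f with faults ≤ 4 is 3.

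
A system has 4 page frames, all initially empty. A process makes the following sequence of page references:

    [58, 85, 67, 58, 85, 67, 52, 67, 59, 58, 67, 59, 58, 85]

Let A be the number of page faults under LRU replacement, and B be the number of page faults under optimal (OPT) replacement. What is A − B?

2

Under LRU: F F F . . . F . F F . . . F → 7 faults.
Under OPT: F F F . . . F . F . . . . . → 5 faults.
A − B = 7 − 5 = 2.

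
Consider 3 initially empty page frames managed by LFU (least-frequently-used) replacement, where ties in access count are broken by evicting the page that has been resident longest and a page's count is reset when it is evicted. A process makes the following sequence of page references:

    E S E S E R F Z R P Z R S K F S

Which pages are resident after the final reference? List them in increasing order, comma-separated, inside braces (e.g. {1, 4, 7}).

{E, F, S}

E -> miss, frames [E]
S -> miss, frames [E, S]
E -> hit
S -> hit
E -> hit
R -> miss, frames [E, S, R]
F -> miss, evict R, frames [E, S, F]
Z -> miss, evict F, frames [E, S, Z]
R -> miss, evict Z, frames [E, S, R]
P -> miss, evict R, frames [E, S, P]
Z -> miss, evict P, frames [E, S, Z]
R -> miss, evict Z, frames [E, S, R]
S -> hit
K -> miss, evict R, frames [E, S, K]
F -> miss, evict K, frames [E, S, F]
S -> hit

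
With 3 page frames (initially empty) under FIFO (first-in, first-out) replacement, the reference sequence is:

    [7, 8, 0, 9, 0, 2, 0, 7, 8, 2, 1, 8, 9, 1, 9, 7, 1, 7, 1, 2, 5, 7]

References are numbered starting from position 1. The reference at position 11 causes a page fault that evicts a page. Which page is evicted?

pos 1: 7: fault, frames {7}
pos 2: 8: fault, frames {7,8}
pos 3: 0: fault, frames {7,8,0}
pos 4: 9: fault, evict 7, frames {8,0,9}
pos 5: 0: hit
pos 6: 2: fault, evict 8, frames {0,9,2}
pos 7: 0: hit
pos 8: 7: fault, evict 0, frames {9,2,7}
pos 9: 8: fault, evict 9, frames {2,7,8}
pos 10: 2: hit
pos 11: 1: fault, evict 2, frames {7,8,1}
At position 11, page 2 is evicted.

2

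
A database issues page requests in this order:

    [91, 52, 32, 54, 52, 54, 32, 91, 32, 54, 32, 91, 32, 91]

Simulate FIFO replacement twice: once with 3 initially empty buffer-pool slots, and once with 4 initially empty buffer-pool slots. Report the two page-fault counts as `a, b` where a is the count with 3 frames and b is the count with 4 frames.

3 frames: F F F F . . . F . . . . . . → 5 faults.
4 frames: F F F F . . . . . . . . . . → 4 faults.
4 < 5: adding a frame reduced faults, as is typical.

5, 4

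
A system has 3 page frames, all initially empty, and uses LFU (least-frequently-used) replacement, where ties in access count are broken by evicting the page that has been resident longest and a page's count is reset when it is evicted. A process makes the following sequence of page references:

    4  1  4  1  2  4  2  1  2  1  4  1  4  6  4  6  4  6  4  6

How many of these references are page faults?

4 -> fault, frames (4)
1 -> fault, frames (4 1)
4 -> hit
1 -> hit
2 -> fault, frames (4 1 2)
4 -> hit
2 -> hit
1 -> hit
2 -> hit
1 -> hit
4 -> hit
1 -> hit
4 -> hit
6 -> fault, evict 2, frames (4 1 6)
4 -> hit
6 -> hit
4 -> hit
6 -> hit
4 -> hit
6 -> hit
Page faults: 4.

4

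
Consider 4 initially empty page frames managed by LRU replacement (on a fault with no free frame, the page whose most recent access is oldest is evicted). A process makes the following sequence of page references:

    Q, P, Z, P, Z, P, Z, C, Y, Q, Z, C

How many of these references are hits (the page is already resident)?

6

Q: miss, frames [Q]
P: miss, frames [Q, P]
Z: miss, frames [Q, P, Z]
P: hit
Z: hit
P: hit
Z: hit
C: miss, frames [Q, P, Z, C]
Y: miss, evict Q, frames [P, Z, C, Y]
Q: miss, evict P, frames [Z, C, Y, Q]
Z: hit
C: hit
Hits: 6.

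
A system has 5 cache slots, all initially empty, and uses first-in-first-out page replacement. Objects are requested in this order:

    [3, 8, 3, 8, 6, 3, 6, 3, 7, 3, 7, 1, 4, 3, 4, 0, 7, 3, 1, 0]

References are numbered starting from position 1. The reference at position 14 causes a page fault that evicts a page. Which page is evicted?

pos 1: 3 → fault, frames {3}
pos 2: 8 → fault, frames {3,8}
pos 3: 3 → hit
pos 4: 8 → hit
pos 5: 6 → fault, frames {3,8,6}
pos 6: 3 → hit
pos 7: 6 → hit
pos 8: 3 → hit
pos 9: 7 → fault, frames {3,8,6,7}
pos 10: 3 → hit
pos 11: 7 → hit
pos 12: 1 → fault, frames {3,8,6,7,1}
pos 13: 4 → fault, evict 3, frames {8,6,7,1,4}
pos 14: 3 → fault, evict 8, frames {6,7,1,4,3}
At position 14, page 8 is evicted.

8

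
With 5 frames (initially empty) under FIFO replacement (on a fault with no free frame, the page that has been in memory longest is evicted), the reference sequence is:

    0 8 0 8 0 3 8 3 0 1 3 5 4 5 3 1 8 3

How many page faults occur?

6

0 → miss, frames {0}
8 → miss, frames {0,8}
0 → hit
8 → hit
0 → hit
3 → miss, frames {0,8,3}
8 → hit
3 → hit
0 → hit
1 → miss, frames {0,8,3,1}
3 → hit
5 → miss, frames {0,8,3,1,5}
4 → miss, evict 0, frames {8,3,1,5,4}
5 → hit
3 → hit
1 → hit
8 → hit
3 → hit
Page faults: 6.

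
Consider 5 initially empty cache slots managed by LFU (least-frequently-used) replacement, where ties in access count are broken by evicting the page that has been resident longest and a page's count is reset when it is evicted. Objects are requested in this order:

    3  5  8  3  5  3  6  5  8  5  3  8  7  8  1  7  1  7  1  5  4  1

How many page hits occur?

3 -> fault, frames {3}
5 -> fault, frames {3,5}
8 -> fault, frames {3,5,8}
3 -> hit
5 -> hit
3 -> hit
6 -> fault, frames {3,5,8,6}
5 -> hit
8 -> hit
5 -> hit
3 -> hit
8 -> hit
7 -> fault, frames {3,5,8,6,7}
8 -> hit
1 -> fault, evict 6, frames {3,5,8,7,1}
7 -> hit
1 -> hit
7 -> hit
1 -> hit
5 -> hit
4 -> fault, evict 7, frames {3,5,8,1,4}
1 -> hit
Hits: 15.

15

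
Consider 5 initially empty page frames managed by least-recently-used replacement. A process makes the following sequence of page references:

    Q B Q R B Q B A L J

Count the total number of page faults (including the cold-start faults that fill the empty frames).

6

Q -> fault, frames (Q)
B -> fault, frames (Q B)
Q -> hit
R -> fault, frames (B Q R)
B -> hit
Q -> hit
B -> hit
A -> fault, frames (R Q B A)
L -> fault, frames (R Q B A L)
J -> fault, evict R, frames (Q B A L J)
Page faults: 6.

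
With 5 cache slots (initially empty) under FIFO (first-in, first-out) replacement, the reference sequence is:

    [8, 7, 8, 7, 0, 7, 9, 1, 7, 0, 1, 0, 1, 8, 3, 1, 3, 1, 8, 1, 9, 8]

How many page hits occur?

8 -> fault, frames (8)
7 -> fault, frames (8 7)
8 -> hit
7 -> hit
0 -> fault, frames (8 7 0)
7 -> hit
9 -> fault, frames (8 7 0 9)
1 -> fault, frames (8 7 0 9 1)
7 -> hit
0 -> hit
1 -> hit
0 -> hit
1 -> hit
8 -> hit
3 -> fault, evict 8, frames (7 0 9 1 3)
1 -> hit
3 -> hit
1 -> hit
8 -> fault, evict 7, frames (0 9 1 3 8)
1 -> hit
9 -> hit
8 -> hit
Hits: 15.

15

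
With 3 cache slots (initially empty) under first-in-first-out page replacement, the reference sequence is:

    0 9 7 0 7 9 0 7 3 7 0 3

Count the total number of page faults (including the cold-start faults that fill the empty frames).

0: miss, frames {0}
9: miss, frames {0,9}
7: miss, frames {0,9,7}
0: hit
7: hit
9: hit
0: hit
7: hit
3: miss, evict 0, frames {9,7,3}
7: hit
0: miss, evict 9, frames {7,3,0}
3: hit
Page faults: 5.

5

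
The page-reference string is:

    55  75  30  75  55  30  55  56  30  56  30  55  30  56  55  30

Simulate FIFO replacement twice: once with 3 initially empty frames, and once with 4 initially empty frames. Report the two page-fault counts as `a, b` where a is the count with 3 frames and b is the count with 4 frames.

3 frames: F F F . . . . F . . . F . . . . → 5 faults.
4 frames: F F F . . . . F . . . . . . . . → 4 faults.
4 < 5: adding a frame reduced faults, as is typical.

5, 4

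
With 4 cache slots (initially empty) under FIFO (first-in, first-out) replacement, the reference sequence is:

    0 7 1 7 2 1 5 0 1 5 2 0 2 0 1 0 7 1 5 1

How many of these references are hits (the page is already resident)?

0 -> miss, frames {0}
7 -> miss, frames {0,7}
1 -> miss, frames {0,7,1}
7 -> hit
2 -> miss, frames {0,7,1,2}
1 -> hit
5 -> miss, evict 0, frames {7,1,2,5}
0 -> miss, evict 7, frames {1,2,5,0}
1 -> hit
5 -> hit
2 -> hit
0 -> hit
2 -> hit
0 -> hit
1 -> hit
0 -> hit
7 -> miss, evict 1, frames {2,5,0,7}
1 -> miss, evict 2, frames {5,0,7,1}
5 -> hit
1 -> hit
Hits: 12.

12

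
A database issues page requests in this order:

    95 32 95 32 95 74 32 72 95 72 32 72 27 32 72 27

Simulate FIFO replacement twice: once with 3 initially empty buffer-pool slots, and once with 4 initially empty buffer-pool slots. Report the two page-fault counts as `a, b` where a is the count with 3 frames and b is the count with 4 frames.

8, 5

3 frames: F F . . . F . F F . F . F . F . → 8 faults.
4 frames: F F . . . F . F . . . . F . . . → 5 faults.
5 < 8: adding a frame reduced faults, as is typical.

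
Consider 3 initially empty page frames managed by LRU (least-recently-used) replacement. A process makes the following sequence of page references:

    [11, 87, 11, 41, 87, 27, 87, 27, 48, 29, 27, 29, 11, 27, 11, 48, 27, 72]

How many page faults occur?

11 → fault, frames (11)
87 → fault, frames (11 87)
11 → hit
41 → fault, frames (87 11 41)
87 → hit
27 → fault, evict 11, frames (41 87 27)
87 → hit
27 → hit
48 → fault, evict 41, frames (87 27 48)
29 → fault, evict 87, frames (27 48 29)
27 → hit
29 → hit
11 → fault, evict 48, frames (27 29 11)
27 → hit
11 → hit
48 → fault, evict 29, frames (27 11 48)
27 → hit
72 → fault, evict 11, frames (48 27 72)
Page faults: 9.

9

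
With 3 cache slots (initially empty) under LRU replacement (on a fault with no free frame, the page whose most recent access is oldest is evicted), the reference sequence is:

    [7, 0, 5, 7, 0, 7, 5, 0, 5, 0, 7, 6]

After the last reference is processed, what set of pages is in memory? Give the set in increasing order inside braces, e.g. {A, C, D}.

7 -> miss, frames [7]
0 -> miss, frames [7, 0]
5 -> miss, frames [7, 0, 5]
7 -> hit
0 -> hit
7 -> hit
5 -> hit
0 -> hit
5 -> hit
0 -> hit
7 -> hit
6 -> miss, evict 5, frames [0, 7, 6]

{0, 6, 7}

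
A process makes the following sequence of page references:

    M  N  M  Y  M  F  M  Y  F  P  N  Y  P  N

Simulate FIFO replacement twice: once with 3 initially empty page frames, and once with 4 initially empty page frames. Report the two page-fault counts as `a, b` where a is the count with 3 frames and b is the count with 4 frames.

8, 5

3 frames: F F . F . F F . . F F F . . → 8 faults.
4 frames: F F . F . F . . . F . . . . → 5 faults.
5 < 8: adding a frame reduced faults, as is typical.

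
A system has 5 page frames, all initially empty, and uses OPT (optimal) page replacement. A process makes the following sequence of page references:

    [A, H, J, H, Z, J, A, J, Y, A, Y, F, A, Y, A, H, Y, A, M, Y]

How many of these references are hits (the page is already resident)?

A -> miss, frames (A)
H -> miss, frames (A H)
J -> miss, frames (A H J)
H -> hit
Z -> miss, frames (A H J Z)
J -> hit
A -> hit
J -> hit
Y -> miss, frames (A H J Z Y)
A -> hit
Y -> hit
F -> miss, evict Z, frames (A H J Y F)
A -> hit
Y -> hit
A -> hit
H -> hit
Y -> hit
A -> hit
M -> miss, evict F, frames (A H J Y M)
Y -> hit
Hits: 13.

13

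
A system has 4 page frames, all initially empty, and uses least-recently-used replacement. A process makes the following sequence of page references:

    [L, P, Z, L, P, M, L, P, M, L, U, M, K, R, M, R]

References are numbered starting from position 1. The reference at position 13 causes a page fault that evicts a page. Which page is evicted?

P

pos 1: L → miss, frames (L)
pos 2: P → miss, frames (L P)
pos 3: Z → miss, frames (L P Z)
pos 4: L → hit
pos 5: P → hit
pos 6: M → miss, frames (Z L P M)
pos 7: L → hit
pos 8: P → hit
pos 9: M → hit
pos 10: L → hit
pos 11: U → miss, evict Z, frames (P M L U)
pos 12: M → hit
pos 13: K → miss, evict P, frames (L U M K)
At position 13, page P is evicted.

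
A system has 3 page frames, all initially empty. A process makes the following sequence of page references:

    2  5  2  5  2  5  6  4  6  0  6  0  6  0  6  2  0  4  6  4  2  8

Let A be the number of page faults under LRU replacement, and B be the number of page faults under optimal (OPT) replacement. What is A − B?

Under LRU: F F . . . . F F . F . . . . . F . F F . F F → 10 faults.
Under OPT: F F . . . . F F . F . . . . . . . F . . . F → 7 faults.
A − B = 10 − 7 = 3.

3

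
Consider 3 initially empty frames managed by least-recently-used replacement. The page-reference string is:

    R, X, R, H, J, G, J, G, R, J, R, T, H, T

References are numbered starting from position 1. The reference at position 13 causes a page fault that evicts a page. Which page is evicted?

J

pos 1: R: miss, frames {R}
pos 2: X: miss, frames {R,X}
pos 3: R: hit
pos 4: H: miss, frames {X,R,H}
pos 5: J: miss, evict X, frames {R,H,J}
pos 6: G: miss, evict R, frames {H,J,G}
pos 7: J: hit
pos 8: G: hit
pos 9: R: miss, evict H, frames {J,G,R}
pos 10: J: hit
pos 11: R: hit
pos 12: T: miss, evict G, frames {J,R,T}
pos 13: H: miss, evict J, frames {R,T,H}
At position 13, page J is evicted.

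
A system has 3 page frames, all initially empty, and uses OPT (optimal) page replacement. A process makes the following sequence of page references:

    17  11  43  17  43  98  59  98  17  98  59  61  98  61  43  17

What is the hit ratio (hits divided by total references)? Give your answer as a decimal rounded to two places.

17 -> miss, frames [17]
11 -> miss, frames [17, 11]
43 -> miss, frames [17, 11, 43]
17 -> hit
43 -> hit
98 -> miss, evict 11, frames [17, 43, 98]
59 -> miss, evict 43, frames [17, 98, 59]
98 -> hit
17 -> hit
98 -> hit
59 -> hit
61 -> miss, evict 59, frames [17, 98, 61]
98 -> hit
61 -> hit
43 -> miss, evict 61, frames [17, 98, 43]
17 -> hit
Hits: 9 of 16 references → 9/16 = 0.5625.

0.56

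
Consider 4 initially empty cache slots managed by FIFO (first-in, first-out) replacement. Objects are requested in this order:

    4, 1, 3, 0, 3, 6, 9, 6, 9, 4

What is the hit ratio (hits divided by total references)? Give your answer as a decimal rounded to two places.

4: fault, frames {4}
1: fault, frames {4,1}
3: fault, frames {4,1,3}
0: fault, frames {4,1,3,0}
3: hit
6: fault, evict 4, frames {1,3,0,6}
9: fault, evict 1, frames {3,0,6,9}
6: hit
9: hit
4: fault, evict 3, frames {0,6,9,4}
Hits: 3 of 10 references → 3/10 = 0.3000.

0.30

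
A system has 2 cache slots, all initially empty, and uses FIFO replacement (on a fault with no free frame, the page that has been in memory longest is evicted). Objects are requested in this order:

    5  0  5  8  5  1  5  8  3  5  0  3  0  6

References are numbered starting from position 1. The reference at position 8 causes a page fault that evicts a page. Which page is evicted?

pos 1: 5 -> fault, frames (5)
pos 2: 0 -> fault, frames (5 0)
pos 3: 5 -> hit
pos 4: 8 -> fault, evict 5, frames (0 8)
pos 5: 5 -> fault, evict 0, frames (8 5)
pos 6: 1 -> fault, evict 8, frames (5 1)
pos 7: 5 -> hit
pos 8: 8 -> fault, evict 5, frames (1 8)
At position 8, page 5 is evicted.

5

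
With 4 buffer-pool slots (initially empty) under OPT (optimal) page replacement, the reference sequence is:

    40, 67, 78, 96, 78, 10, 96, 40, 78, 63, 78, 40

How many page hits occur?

6

40 -> miss, frames {40}
67 -> miss, frames {40,67}
78 -> miss, frames {40,67,78}
96 -> miss, frames {40,67,78,96}
78 -> hit
10 -> miss, evict 67, frames {40,78,96,10}
96 -> hit
40 -> hit
78 -> hit
63 -> miss, evict 10, frames {40,78,96,63}
78 -> hit
40 -> hit
Hits: 6.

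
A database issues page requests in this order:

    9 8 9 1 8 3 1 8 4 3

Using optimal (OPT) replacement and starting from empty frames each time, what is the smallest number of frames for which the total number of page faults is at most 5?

3

f=1: 10 faults
f=2: 6 faults
f=3: 5 faults
f=4: 5 faults
f=5: 5 faults
Smallest f with faults ≤ 5 is 3.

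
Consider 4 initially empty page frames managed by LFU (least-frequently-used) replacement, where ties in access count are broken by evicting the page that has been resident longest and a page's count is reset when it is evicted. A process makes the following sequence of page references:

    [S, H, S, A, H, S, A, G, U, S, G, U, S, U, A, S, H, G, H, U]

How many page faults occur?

S -> miss, frames {S}
H -> miss, frames {S,H}
S -> hit
A -> miss, frames {S,H,A}
H -> hit
S -> hit
A -> hit
G -> miss, frames {S,H,A,G}
U -> miss, evict G, frames {S,H,A,U}
S -> hit
G -> miss, evict U, frames {S,H,A,G}
U -> miss, evict G, frames {S,H,A,U}
S -> hit
U -> hit
A -> hit
S -> hit
H -> hit
G -> miss, evict U, frames {S,H,A,G}
H -> hit
U -> miss, evict G, frames {S,H,A,U}
Page faults: 9.

9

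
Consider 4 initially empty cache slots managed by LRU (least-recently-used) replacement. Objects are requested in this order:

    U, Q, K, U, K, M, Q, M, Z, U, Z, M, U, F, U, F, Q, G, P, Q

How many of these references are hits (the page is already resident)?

10

U -> fault, frames (U)
Q -> fault, frames (U Q)
K -> fault, frames (U Q K)
U -> hit
K -> hit
M -> fault, frames (Q U K M)
Q -> hit
M -> hit
Z -> fault, evict U, frames (K Q M Z)
U -> fault, evict K, frames (Q M Z U)
Z -> hit
M -> hit
U -> hit
F -> fault, evict Q, frames (Z M U F)
U -> hit
F -> hit
Q -> fault, evict Z, frames (M U F Q)
G -> fault, evict M, frames (U F Q G)
P -> fault, evict U, frames (F Q G P)
Q -> hit
Hits: 10.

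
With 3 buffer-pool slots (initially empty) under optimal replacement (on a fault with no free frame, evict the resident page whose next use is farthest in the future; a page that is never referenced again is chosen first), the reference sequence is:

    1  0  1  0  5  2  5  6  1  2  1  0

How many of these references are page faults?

6

1 → fault, frames (1)
0 → fault, frames (1 0)
1 → hit
0 → hit
5 → fault, frames (1 0 5)
2 → fault, evict 0, frames (1 5 2)
5 → hit
6 → fault, evict 5, frames (1 2 6)
1 → hit
2 → hit
1 → hit
0 → fault, evict 6, frames (1 2 0)
Page faults: 6.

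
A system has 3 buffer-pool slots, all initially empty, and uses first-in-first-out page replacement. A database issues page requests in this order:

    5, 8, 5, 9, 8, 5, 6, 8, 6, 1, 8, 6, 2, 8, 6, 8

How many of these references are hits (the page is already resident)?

5 -> miss, frames (5)
8 -> miss, frames (5 8)
5 -> hit
9 -> miss, frames (5 8 9)
8 -> hit
5 -> hit
6 -> miss, evict 5, frames (8 9 6)
8 -> hit
6 -> hit
1 -> miss, evict 8, frames (9 6 1)
8 -> miss, evict 9, frames (6 1 8)
6 -> hit
2 -> miss, evict 6, frames (1 8 2)
8 -> hit
6 -> miss, evict 1, frames (8 2 6)
8 -> hit
Hits: 8.

8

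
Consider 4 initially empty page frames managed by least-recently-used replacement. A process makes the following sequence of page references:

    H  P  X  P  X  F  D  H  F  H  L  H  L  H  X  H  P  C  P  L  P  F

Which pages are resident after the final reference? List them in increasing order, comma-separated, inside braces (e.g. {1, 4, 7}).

H → miss, frames [H]
P → miss, frames [H, P]
X → miss, frames [H, P, X]
P → hit
X → hit
F → miss, frames [H, P, X, F]
D → miss, evict H, frames [P, X, F, D]
H → miss, evict P, frames [X, F, D, H]
F → hit
H → hit
L → miss, evict X, frames [D, F, H, L]
H → hit
L → hit
H → hit
X → miss, evict D, frames [F, L, H, X]
H → hit
P → miss, evict F, frames [L, X, H, P]
C → miss, evict L, frames [X, H, P, C]
P → hit
L → miss, evict X, frames [H, C, P, L]
P → hit
F → miss, evict H, frames [C, L, P, F]

{C, F, L, P}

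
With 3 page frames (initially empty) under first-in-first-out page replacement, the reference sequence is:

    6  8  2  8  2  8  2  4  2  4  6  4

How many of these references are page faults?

6: fault, frames {6}
8: fault, frames {6,8}
2: fault, frames {6,8,2}
8: hit
2: hit
8: hit
2: hit
4: fault, evict 6, frames {8,2,4}
2: hit
4: hit
6: fault, evict 8, frames {2,4,6}
4: hit
Page faults: 5.

5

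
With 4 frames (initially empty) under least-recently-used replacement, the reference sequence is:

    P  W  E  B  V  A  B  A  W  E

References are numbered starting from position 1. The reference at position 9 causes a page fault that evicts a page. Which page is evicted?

E

pos 1: P: miss, frames {P}
pos 2: W: miss, frames {P,W}
pos 3: E: miss, frames {P,W,E}
pos 4: B: miss, frames {P,W,E,B}
pos 5: V: miss, evict P, frames {W,E,B,V}
pos 6: A: miss, evict W, frames {E,B,V,A}
pos 7: B: hit
pos 8: A: hit
pos 9: W: miss, evict E, frames {V,B,A,W}
At position 9, page E is evicted.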